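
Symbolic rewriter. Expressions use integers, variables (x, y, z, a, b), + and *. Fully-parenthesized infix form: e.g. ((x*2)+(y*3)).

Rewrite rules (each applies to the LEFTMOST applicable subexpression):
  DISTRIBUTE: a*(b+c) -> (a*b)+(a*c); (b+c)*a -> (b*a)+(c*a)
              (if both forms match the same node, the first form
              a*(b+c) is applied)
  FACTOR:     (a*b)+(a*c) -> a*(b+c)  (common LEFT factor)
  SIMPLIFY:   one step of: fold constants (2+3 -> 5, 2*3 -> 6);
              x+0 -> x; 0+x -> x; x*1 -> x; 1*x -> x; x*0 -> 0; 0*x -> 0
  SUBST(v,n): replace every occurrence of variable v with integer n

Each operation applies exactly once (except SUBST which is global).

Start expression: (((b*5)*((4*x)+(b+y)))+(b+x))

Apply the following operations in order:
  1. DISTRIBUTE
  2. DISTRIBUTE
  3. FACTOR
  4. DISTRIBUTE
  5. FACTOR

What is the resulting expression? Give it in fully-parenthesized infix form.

Start: (((b*5)*((4*x)+(b+y)))+(b+x))
Apply DISTRIBUTE at L (target: ((b*5)*((4*x)+(b+y)))): (((b*5)*((4*x)+(b+y)))+(b+x)) -> ((((b*5)*(4*x))+((b*5)*(b+y)))+(b+x))
Apply DISTRIBUTE at LR (target: ((b*5)*(b+y))): ((((b*5)*(4*x))+((b*5)*(b+y)))+(b+x)) -> ((((b*5)*(4*x))+(((b*5)*b)+((b*5)*y)))+(b+x))
Apply FACTOR at LR (target: (((b*5)*b)+((b*5)*y))): ((((b*5)*(4*x))+(((b*5)*b)+((b*5)*y)))+(b+x)) -> ((((b*5)*(4*x))+((b*5)*(b+y)))+(b+x))
Apply DISTRIBUTE at LR (target: ((b*5)*(b+y))): ((((b*5)*(4*x))+((b*5)*(b+y)))+(b+x)) -> ((((b*5)*(4*x))+(((b*5)*b)+((b*5)*y)))+(b+x))
Apply FACTOR at LR (target: (((b*5)*b)+((b*5)*y))): ((((b*5)*(4*x))+(((b*5)*b)+((b*5)*y)))+(b+x)) -> ((((b*5)*(4*x))+((b*5)*(b+y)))+(b+x))

Answer: ((((b*5)*(4*x))+((b*5)*(b+y)))+(b+x))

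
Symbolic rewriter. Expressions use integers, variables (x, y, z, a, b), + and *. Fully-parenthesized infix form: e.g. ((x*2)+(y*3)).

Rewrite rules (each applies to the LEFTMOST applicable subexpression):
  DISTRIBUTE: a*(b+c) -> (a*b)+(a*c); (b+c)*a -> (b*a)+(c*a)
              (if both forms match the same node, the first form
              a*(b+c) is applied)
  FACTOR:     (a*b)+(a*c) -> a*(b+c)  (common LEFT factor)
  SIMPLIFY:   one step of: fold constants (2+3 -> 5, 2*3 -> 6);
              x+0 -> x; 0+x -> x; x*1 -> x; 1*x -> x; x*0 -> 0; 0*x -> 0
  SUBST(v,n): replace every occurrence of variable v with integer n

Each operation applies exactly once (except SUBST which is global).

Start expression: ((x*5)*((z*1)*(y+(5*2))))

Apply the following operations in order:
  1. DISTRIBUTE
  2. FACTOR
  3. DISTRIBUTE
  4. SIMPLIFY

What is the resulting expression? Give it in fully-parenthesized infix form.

Answer: ((x*5)*((z*y)+((z*1)*(5*2))))

Derivation:
Start: ((x*5)*((z*1)*(y+(5*2))))
Apply DISTRIBUTE at R (target: ((z*1)*(y+(5*2)))): ((x*5)*((z*1)*(y+(5*2)))) -> ((x*5)*(((z*1)*y)+((z*1)*(5*2))))
Apply FACTOR at R (target: (((z*1)*y)+((z*1)*(5*2)))): ((x*5)*(((z*1)*y)+((z*1)*(5*2)))) -> ((x*5)*((z*1)*(y+(5*2))))
Apply DISTRIBUTE at R (target: ((z*1)*(y+(5*2)))): ((x*5)*((z*1)*(y+(5*2)))) -> ((x*5)*(((z*1)*y)+((z*1)*(5*2))))
Apply SIMPLIFY at RLL (target: (z*1)): ((x*5)*(((z*1)*y)+((z*1)*(5*2)))) -> ((x*5)*((z*y)+((z*1)*(5*2))))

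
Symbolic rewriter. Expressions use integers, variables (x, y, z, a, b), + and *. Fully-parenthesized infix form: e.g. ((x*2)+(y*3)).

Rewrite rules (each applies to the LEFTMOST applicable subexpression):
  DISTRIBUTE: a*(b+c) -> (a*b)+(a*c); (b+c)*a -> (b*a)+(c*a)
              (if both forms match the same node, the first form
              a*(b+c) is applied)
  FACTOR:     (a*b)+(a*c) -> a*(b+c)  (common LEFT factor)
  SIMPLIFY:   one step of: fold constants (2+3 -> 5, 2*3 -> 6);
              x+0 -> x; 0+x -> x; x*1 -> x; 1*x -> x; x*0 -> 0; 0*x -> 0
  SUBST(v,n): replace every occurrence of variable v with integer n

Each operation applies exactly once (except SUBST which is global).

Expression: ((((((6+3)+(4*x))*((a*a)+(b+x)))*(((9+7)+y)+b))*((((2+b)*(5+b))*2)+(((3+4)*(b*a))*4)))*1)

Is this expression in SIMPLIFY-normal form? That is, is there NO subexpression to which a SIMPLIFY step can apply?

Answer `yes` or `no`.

Expression: ((((((6+3)+(4*x))*((a*a)+(b+x)))*(((9+7)+y)+b))*((((2+b)*(5+b))*2)+(((3+4)*(b*a))*4)))*1)
Scanning for simplifiable subexpressions (pre-order)...
  at root: ((((((6+3)+(4*x))*((a*a)+(b+x)))*(((9+7)+y)+b))*((((2+b)*(5+b))*2)+(((3+4)*(b*a))*4)))*1) (SIMPLIFIABLE)
  at L: (((((6+3)+(4*x))*((a*a)+(b+x)))*(((9+7)+y)+b))*((((2+b)*(5+b))*2)+(((3+4)*(b*a))*4))) (not simplifiable)
  at LL: ((((6+3)+(4*x))*((a*a)+(b+x)))*(((9+7)+y)+b)) (not simplifiable)
  at LLL: (((6+3)+(4*x))*((a*a)+(b+x))) (not simplifiable)
  at LLLL: ((6+3)+(4*x)) (not simplifiable)
  at LLLLL: (6+3) (SIMPLIFIABLE)
  at LLLLR: (4*x) (not simplifiable)
  at LLLR: ((a*a)+(b+x)) (not simplifiable)
  at LLLRL: (a*a) (not simplifiable)
  at LLLRR: (b+x) (not simplifiable)
  at LLR: (((9+7)+y)+b) (not simplifiable)
  at LLRL: ((9+7)+y) (not simplifiable)
  at LLRLL: (9+7) (SIMPLIFIABLE)
  at LR: ((((2+b)*(5+b))*2)+(((3+4)*(b*a))*4)) (not simplifiable)
  at LRL: (((2+b)*(5+b))*2) (not simplifiable)
  at LRLL: ((2+b)*(5+b)) (not simplifiable)
  at LRLLL: (2+b) (not simplifiable)
  at LRLLR: (5+b) (not simplifiable)
  at LRR: (((3+4)*(b*a))*4) (not simplifiable)
  at LRRL: ((3+4)*(b*a)) (not simplifiable)
  at LRRLL: (3+4) (SIMPLIFIABLE)
  at LRRLR: (b*a) (not simplifiable)
Found simplifiable subexpr at path root: ((((((6+3)+(4*x))*((a*a)+(b+x)))*(((9+7)+y)+b))*((((2+b)*(5+b))*2)+(((3+4)*(b*a))*4)))*1)
One SIMPLIFY step would give: (((((6+3)+(4*x))*((a*a)+(b+x)))*(((9+7)+y)+b))*((((2+b)*(5+b))*2)+(((3+4)*(b*a))*4)))
-> NOT in normal form.

Answer: no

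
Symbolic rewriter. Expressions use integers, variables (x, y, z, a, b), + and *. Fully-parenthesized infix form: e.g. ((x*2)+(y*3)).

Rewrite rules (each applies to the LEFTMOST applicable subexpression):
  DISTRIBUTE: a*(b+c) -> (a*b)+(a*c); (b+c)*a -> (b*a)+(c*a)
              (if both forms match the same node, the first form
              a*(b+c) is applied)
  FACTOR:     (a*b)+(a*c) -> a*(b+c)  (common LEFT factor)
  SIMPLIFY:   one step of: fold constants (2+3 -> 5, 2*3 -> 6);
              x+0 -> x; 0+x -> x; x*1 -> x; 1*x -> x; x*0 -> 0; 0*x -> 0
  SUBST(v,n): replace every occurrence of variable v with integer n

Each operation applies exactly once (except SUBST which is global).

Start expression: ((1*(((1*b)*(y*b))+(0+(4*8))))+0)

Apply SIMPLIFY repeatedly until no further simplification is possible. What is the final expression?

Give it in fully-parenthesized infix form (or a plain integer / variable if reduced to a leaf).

Answer: ((b*(y*b))+32)

Derivation:
Start: ((1*(((1*b)*(y*b))+(0+(4*8))))+0)
Step 1: at root: ((1*(((1*b)*(y*b))+(0+(4*8))))+0) -> (1*(((1*b)*(y*b))+(0+(4*8)))); overall: ((1*(((1*b)*(y*b))+(0+(4*8))))+0) -> (1*(((1*b)*(y*b))+(0+(4*8))))
Step 2: at root: (1*(((1*b)*(y*b))+(0+(4*8)))) -> (((1*b)*(y*b))+(0+(4*8))); overall: (1*(((1*b)*(y*b))+(0+(4*8)))) -> (((1*b)*(y*b))+(0+(4*8)))
Step 3: at LL: (1*b) -> b; overall: (((1*b)*(y*b))+(0+(4*8))) -> ((b*(y*b))+(0+(4*8)))
Step 4: at R: (0+(4*8)) -> (4*8); overall: ((b*(y*b))+(0+(4*8))) -> ((b*(y*b))+(4*8))
Step 5: at R: (4*8) -> 32; overall: ((b*(y*b))+(4*8)) -> ((b*(y*b))+32)
Fixed point: ((b*(y*b))+32)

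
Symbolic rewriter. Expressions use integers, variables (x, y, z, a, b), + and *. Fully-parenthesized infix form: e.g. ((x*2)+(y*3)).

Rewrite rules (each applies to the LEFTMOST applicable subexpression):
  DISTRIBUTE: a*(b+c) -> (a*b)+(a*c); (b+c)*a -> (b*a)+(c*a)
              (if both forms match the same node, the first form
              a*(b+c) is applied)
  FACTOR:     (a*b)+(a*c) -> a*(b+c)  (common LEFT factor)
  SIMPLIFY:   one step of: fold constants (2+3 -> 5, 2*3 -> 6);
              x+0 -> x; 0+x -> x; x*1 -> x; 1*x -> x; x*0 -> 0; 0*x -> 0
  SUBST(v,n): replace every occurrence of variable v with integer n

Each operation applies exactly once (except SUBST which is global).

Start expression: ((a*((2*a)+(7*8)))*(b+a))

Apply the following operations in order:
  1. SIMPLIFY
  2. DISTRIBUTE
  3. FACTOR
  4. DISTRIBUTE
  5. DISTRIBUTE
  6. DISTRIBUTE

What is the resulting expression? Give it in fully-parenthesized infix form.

Start: ((a*((2*a)+(7*8)))*(b+a))
Apply SIMPLIFY at LRR (target: (7*8)): ((a*((2*a)+(7*8)))*(b+a)) -> ((a*((2*a)+56))*(b+a))
Apply DISTRIBUTE at root (target: ((a*((2*a)+56))*(b+a))): ((a*((2*a)+56))*(b+a)) -> (((a*((2*a)+56))*b)+((a*((2*a)+56))*a))
Apply FACTOR at root (target: (((a*((2*a)+56))*b)+((a*((2*a)+56))*a))): (((a*((2*a)+56))*b)+((a*((2*a)+56))*a)) -> ((a*((2*a)+56))*(b+a))
Apply DISTRIBUTE at root (target: ((a*((2*a)+56))*(b+a))): ((a*((2*a)+56))*(b+a)) -> (((a*((2*a)+56))*b)+((a*((2*a)+56))*a))
Apply DISTRIBUTE at LL (target: (a*((2*a)+56))): (((a*((2*a)+56))*b)+((a*((2*a)+56))*a)) -> ((((a*(2*a))+(a*56))*b)+((a*((2*a)+56))*a))
Apply DISTRIBUTE at L (target: (((a*(2*a))+(a*56))*b)): ((((a*(2*a))+(a*56))*b)+((a*((2*a)+56))*a)) -> ((((a*(2*a))*b)+((a*56)*b))+((a*((2*a)+56))*a))

Answer: ((((a*(2*a))*b)+((a*56)*b))+((a*((2*a)+56))*a))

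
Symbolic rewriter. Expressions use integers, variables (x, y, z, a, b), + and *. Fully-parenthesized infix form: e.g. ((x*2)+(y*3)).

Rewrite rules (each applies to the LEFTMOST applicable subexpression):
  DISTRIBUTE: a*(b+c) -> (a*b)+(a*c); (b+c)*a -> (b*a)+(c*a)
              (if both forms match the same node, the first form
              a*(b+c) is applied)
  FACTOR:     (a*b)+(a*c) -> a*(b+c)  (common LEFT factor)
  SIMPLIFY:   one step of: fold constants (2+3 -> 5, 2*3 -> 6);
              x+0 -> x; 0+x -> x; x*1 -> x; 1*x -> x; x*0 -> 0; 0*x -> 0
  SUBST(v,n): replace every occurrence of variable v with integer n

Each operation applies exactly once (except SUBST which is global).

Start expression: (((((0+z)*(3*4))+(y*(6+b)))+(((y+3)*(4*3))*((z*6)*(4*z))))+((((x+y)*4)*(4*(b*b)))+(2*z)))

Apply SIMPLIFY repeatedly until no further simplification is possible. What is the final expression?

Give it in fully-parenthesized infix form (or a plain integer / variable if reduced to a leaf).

Start: (((((0+z)*(3*4))+(y*(6+b)))+(((y+3)*(4*3))*((z*6)*(4*z))))+((((x+y)*4)*(4*(b*b)))+(2*z)))
Step 1: at LLLL: (0+z) -> z; overall: (((((0+z)*(3*4))+(y*(6+b)))+(((y+3)*(4*3))*((z*6)*(4*z))))+((((x+y)*4)*(4*(b*b)))+(2*z))) -> ((((z*(3*4))+(y*(6+b)))+(((y+3)*(4*3))*((z*6)*(4*z))))+((((x+y)*4)*(4*(b*b)))+(2*z)))
Step 2: at LLLR: (3*4) -> 12; overall: ((((z*(3*4))+(y*(6+b)))+(((y+3)*(4*3))*((z*6)*(4*z))))+((((x+y)*4)*(4*(b*b)))+(2*z))) -> ((((z*12)+(y*(6+b)))+(((y+3)*(4*3))*((z*6)*(4*z))))+((((x+y)*4)*(4*(b*b)))+(2*z)))
Step 3: at LRLR: (4*3) -> 12; overall: ((((z*12)+(y*(6+b)))+(((y+3)*(4*3))*((z*6)*(4*z))))+((((x+y)*4)*(4*(b*b)))+(2*z))) -> ((((z*12)+(y*(6+b)))+(((y+3)*12)*((z*6)*(4*z))))+((((x+y)*4)*(4*(b*b)))+(2*z)))
Fixed point: ((((z*12)+(y*(6+b)))+(((y+3)*12)*((z*6)*(4*z))))+((((x+y)*4)*(4*(b*b)))+(2*z)))

Answer: ((((z*12)+(y*(6+b)))+(((y+3)*12)*((z*6)*(4*z))))+((((x+y)*4)*(4*(b*b)))+(2*z)))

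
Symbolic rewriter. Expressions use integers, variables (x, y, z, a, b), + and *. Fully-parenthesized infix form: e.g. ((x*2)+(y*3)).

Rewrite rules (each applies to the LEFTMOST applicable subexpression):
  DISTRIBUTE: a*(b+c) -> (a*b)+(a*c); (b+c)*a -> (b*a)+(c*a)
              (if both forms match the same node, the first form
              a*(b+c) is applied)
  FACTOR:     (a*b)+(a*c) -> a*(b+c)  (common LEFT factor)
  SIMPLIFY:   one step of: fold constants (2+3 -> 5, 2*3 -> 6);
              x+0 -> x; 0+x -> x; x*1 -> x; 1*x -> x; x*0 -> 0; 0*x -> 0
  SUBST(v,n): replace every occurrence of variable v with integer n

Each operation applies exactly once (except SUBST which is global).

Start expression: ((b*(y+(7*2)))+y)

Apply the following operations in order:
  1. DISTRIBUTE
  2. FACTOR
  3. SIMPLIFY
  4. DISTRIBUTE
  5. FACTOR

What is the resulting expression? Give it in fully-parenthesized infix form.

Start: ((b*(y+(7*2)))+y)
Apply DISTRIBUTE at L (target: (b*(y+(7*2)))): ((b*(y+(7*2)))+y) -> (((b*y)+(b*(7*2)))+y)
Apply FACTOR at L (target: ((b*y)+(b*(7*2)))): (((b*y)+(b*(7*2)))+y) -> ((b*(y+(7*2)))+y)
Apply SIMPLIFY at LRR (target: (7*2)): ((b*(y+(7*2)))+y) -> ((b*(y+14))+y)
Apply DISTRIBUTE at L (target: (b*(y+14))): ((b*(y+14))+y) -> (((b*y)+(b*14))+y)
Apply FACTOR at L (target: ((b*y)+(b*14))): (((b*y)+(b*14))+y) -> ((b*(y+14))+y)

Answer: ((b*(y+14))+y)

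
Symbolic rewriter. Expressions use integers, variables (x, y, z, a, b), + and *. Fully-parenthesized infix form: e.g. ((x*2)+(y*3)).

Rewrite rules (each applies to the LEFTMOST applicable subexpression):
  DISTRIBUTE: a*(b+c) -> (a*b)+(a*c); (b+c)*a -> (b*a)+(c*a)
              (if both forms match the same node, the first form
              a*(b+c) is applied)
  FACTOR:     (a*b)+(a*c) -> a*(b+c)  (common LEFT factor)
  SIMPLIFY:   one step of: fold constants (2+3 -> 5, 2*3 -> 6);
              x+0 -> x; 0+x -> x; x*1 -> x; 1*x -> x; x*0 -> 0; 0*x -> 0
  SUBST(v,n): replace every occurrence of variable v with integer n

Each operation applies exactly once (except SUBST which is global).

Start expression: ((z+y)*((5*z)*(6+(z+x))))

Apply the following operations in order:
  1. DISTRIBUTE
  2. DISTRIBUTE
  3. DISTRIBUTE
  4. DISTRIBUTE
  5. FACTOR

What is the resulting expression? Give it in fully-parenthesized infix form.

Answer: ((z*(((5*z)*6)+(((5*z)*z)+((5*z)*x))))+(y*((5*z)*(6+(z+x)))))

Derivation:
Start: ((z+y)*((5*z)*(6+(z+x))))
Apply DISTRIBUTE at root (target: ((z+y)*((5*z)*(6+(z+x))))): ((z+y)*((5*z)*(6+(z+x)))) -> ((z*((5*z)*(6+(z+x))))+(y*((5*z)*(6+(z+x)))))
Apply DISTRIBUTE at LR (target: ((5*z)*(6+(z+x)))): ((z*((5*z)*(6+(z+x))))+(y*((5*z)*(6+(z+x))))) -> ((z*(((5*z)*6)+((5*z)*(z+x))))+(y*((5*z)*(6+(z+x)))))
Apply DISTRIBUTE at L (target: (z*(((5*z)*6)+((5*z)*(z+x))))): ((z*(((5*z)*6)+((5*z)*(z+x))))+(y*((5*z)*(6+(z+x))))) -> (((z*((5*z)*6))+(z*((5*z)*(z+x))))+(y*((5*z)*(6+(z+x)))))
Apply DISTRIBUTE at LRR (target: ((5*z)*(z+x))): (((z*((5*z)*6))+(z*((5*z)*(z+x))))+(y*((5*z)*(6+(z+x))))) -> (((z*((5*z)*6))+(z*(((5*z)*z)+((5*z)*x))))+(y*((5*z)*(6+(z+x)))))
Apply FACTOR at L (target: ((z*((5*z)*6))+(z*(((5*z)*z)+((5*z)*x))))): (((z*((5*z)*6))+(z*(((5*z)*z)+((5*z)*x))))+(y*((5*z)*(6+(z+x))))) -> ((z*(((5*z)*6)+(((5*z)*z)+((5*z)*x))))+(y*((5*z)*(6+(z+x)))))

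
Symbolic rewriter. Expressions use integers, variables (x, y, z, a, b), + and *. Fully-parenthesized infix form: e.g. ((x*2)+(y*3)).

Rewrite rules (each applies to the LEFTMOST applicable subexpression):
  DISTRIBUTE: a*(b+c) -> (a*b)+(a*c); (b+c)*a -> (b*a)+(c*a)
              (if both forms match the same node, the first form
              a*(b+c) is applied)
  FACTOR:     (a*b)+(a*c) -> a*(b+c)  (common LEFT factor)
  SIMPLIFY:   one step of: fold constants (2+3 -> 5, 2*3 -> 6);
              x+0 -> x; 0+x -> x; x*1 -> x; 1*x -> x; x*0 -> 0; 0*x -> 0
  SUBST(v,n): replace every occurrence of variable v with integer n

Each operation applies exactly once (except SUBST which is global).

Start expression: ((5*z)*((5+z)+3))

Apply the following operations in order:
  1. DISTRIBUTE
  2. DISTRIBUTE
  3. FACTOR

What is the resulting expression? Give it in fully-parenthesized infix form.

Start: ((5*z)*((5+z)+3))
Apply DISTRIBUTE at root (target: ((5*z)*((5+z)+3))): ((5*z)*((5+z)+3)) -> (((5*z)*(5+z))+((5*z)*3))
Apply DISTRIBUTE at L (target: ((5*z)*(5+z))): (((5*z)*(5+z))+((5*z)*3)) -> ((((5*z)*5)+((5*z)*z))+((5*z)*3))
Apply FACTOR at L (target: (((5*z)*5)+((5*z)*z))): ((((5*z)*5)+((5*z)*z))+((5*z)*3)) -> (((5*z)*(5+z))+((5*z)*3))

Answer: (((5*z)*(5+z))+((5*z)*3))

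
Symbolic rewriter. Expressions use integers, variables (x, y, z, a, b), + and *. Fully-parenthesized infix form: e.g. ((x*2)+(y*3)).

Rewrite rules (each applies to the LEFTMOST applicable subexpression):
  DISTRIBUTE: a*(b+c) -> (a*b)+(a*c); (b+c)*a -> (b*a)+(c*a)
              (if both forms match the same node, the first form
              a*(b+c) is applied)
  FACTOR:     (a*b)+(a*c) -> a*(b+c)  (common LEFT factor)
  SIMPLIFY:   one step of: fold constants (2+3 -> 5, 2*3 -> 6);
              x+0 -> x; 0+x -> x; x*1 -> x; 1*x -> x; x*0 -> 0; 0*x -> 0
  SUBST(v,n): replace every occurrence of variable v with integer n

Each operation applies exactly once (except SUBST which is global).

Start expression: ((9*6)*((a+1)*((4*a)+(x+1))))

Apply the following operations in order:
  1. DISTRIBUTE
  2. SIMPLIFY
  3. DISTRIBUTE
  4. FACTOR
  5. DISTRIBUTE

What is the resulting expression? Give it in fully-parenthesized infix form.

Answer: ((54*((a+1)*(4*a)))+(54*((a+1)*(x+1))))

Derivation:
Start: ((9*6)*((a+1)*((4*a)+(x+1))))
Apply DISTRIBUTE at R (target: ((a+1)*((4*a)+(x+1)))): ((9*6)*((a+1)*((4*a)+(x+1)))) -> ((9*6)*(((a+1)*(4*a))+((a+1)*(x+1))))
Apply SIMPLIFY at L (target: (9*6)): ((9*6)*(((a+1)*(4*a))+((a+1)*(x+1)))) -> (54*(((a+1)*(4*a))+((a+1)*(x+1))))
Apply DISTRIBUTE at root (target: (54*(((a+1)*(4*a))+((a+1)*(x+1))))): (54*(((a+1)*(4*a))+((a+1)*(x+1)))) -> ((54*((a+1)*(4*a)))+(54*((a+1)*(x+1))))
Apply FACTOR at root (target: ((54*((a+1)*(4*a)))+(54*((a+1)*(x+1))))): ((54*((a+1)*(4*a)))+(54*((a+1)*(x+1)))) -> (54*(((a+1)*(4*a))+((a+1)*(x+1))))
Apply DISTRIBUTE at root (target: (54*(((a+1)*(4*a))+((a+1)*(x+1))))): (54*(((a+1)*(4*a))+((a+1)*(x+1)))) -> ((54*((a+1)*(4*a)))+(54*((a+1)*(x+1))))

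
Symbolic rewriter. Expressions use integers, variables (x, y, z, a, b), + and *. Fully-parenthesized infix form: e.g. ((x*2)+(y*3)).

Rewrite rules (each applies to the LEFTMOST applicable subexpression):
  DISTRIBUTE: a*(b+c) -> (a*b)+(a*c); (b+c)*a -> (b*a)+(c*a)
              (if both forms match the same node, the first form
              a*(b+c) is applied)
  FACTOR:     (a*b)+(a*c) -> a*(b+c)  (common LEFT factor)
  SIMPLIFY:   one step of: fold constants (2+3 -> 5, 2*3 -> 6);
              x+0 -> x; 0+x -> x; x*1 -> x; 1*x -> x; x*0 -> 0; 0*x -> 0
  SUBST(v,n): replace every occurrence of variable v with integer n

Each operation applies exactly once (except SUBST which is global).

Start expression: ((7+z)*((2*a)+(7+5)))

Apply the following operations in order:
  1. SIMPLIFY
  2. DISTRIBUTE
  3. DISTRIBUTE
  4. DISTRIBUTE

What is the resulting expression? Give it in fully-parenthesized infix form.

Start: ((7+z)*((2*a)+(7+5)))
Apply SIMPLIFY at RR (target: (7+5)): ((7+z)*((2*a)+(7+5))) -> ((7+z)*((2*a)+12))
Apply DISTRIBUTE at root (target: ((7+z)*((2*a)+12))): ((7+z)*((2*a)+12)) -> (((7+z)*(2*a))+((7+z)*12))
Apply DISTRIBUTE at L (target: ((7+z)*(2*a))): (((7+z)*(2*a))+((7+z)*12)) -> (((7*(2*a))+(z*(2*a)))+((7+z)*12))
Apply DISTRIBUTE at R (target: ((7+z)*12)): (((7*(2*a))+(z*(2*a)))+((7+z)*12)) -> (((7*(2*a))+(z*(2*a)))+((7*12)+(z*12)))

Answer: (((7*(2*a))+(z*(2*a)))+((7*12)+(z*12)))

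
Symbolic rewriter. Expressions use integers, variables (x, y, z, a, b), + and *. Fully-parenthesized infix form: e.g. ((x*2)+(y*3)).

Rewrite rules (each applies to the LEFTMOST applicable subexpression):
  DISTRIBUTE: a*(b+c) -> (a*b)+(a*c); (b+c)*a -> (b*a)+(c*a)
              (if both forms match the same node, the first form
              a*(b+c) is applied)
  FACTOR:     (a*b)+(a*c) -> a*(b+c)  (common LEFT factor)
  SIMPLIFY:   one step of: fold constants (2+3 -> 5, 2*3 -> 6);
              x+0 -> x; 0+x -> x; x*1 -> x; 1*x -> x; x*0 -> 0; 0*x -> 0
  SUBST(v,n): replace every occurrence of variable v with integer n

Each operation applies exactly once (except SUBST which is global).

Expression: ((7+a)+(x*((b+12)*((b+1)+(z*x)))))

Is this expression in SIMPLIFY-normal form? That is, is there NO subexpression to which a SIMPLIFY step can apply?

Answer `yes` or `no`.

Answer: yes

Derivation:
Expression: ((7+a)+(x*((b+12)*((b+1)+(z*x)))))
Scanning for simplifiable subexpressions (pre-order)...
  at root: ((7+a)+(x*((b+12)*((b+1)+(z*x))))) (not simplifiable)
  at L: (7+a) (not simplifiable)
  at R: (x*((b+12)*((b+1)+(z*x)))) (not simplifiable)
  at RR: ((b+12)*((b+1)+(z*x))) (not simplifiable)
  at RRL: (b+12) (not simplifiable)
  at RRR: ((b+1)+(z*x)) (not simplifiable)
  at RRRL: (b+1) (not simplifiable)
  at RRRR: (z*x) (not simplifiable)
Result: no simplifiable subexpression found -> normal form.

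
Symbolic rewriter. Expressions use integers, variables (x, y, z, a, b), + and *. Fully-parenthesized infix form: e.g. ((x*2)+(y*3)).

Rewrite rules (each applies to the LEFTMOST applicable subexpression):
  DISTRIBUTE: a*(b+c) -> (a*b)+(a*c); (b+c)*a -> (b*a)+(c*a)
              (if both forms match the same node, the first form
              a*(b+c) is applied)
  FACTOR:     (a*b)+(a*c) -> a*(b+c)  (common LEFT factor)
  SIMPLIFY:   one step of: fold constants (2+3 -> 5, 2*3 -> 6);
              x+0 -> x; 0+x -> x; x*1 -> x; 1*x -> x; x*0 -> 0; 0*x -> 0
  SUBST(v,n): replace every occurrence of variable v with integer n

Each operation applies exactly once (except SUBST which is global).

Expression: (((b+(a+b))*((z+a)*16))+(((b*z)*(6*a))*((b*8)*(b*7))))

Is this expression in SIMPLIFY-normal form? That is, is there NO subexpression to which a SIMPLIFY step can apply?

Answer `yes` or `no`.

Answer: yes

Derivation:
Expression: (((b+(a+b))*((z+a)*16))+(((b*z)*(6*a))*((b*8)*(b*7))))
Scanning for simplifiable subexpressions (pre-order)...
  at root: (((b+(a+b))*((z+a)*16))+(((b*z)*(6*a))*((b*8)*(b*7)))) (not simplifiable)
  at L: ((b+(a+b))*((z+a)*16)) (not simplifiable)
  at LL: (b+(a+b)) (not simplifiable)
  at LLR: (a+b) (not simplifiable)
  at LR: ((z+a)*16) (not simplifiable)
  at LRL: (z+a) (not simplifiable)
  at R: (((b*z)*(6*a))*((b*8)*(b*7))) (not simplifiable)
  at RL: ((b*z)*(6*a)) (not simplifiable)
  at RLL: (b*z) (not simplifiable)
  at RLR: (6*a) (not simplifiable)
  at RR: ((b*8)*(b*7)) (not simplifiable)
  at RRL: (b*8) (not simplifiable)
  at RRR: (b*7) (not simplifiable)
Result: no simplifiable subexpression found -> normal form.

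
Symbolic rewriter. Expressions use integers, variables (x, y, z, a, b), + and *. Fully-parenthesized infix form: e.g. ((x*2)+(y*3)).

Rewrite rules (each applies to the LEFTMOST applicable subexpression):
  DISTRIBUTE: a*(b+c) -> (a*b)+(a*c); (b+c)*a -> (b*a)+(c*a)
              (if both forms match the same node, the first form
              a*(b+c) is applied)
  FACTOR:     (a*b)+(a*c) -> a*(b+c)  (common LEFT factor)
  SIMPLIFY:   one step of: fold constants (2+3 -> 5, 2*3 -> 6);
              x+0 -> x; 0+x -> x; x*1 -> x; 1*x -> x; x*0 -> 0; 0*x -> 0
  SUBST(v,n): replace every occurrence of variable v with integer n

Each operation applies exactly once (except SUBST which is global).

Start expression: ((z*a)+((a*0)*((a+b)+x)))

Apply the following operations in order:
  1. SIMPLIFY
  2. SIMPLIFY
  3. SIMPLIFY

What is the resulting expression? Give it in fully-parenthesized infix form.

Start: ((z*a)+((a*0)*((a+b)+x)))
Apply SIMPLIFY at RL (target: (a*0)): ((z*a)+((a*0)*((a+b)+x))) -> ((z*a)+(0*((a+b)+x)))
Apply SIMPLIFY at R (target: (0*((a+b)+x))): ((z*a)+(0*((a+b)+x))) -> ((z*a)+0)
Apply SIMPLIFY at root (target: ((z*a)+0)): ((z*a)+0) -> (z*a)

Answer: (z*a)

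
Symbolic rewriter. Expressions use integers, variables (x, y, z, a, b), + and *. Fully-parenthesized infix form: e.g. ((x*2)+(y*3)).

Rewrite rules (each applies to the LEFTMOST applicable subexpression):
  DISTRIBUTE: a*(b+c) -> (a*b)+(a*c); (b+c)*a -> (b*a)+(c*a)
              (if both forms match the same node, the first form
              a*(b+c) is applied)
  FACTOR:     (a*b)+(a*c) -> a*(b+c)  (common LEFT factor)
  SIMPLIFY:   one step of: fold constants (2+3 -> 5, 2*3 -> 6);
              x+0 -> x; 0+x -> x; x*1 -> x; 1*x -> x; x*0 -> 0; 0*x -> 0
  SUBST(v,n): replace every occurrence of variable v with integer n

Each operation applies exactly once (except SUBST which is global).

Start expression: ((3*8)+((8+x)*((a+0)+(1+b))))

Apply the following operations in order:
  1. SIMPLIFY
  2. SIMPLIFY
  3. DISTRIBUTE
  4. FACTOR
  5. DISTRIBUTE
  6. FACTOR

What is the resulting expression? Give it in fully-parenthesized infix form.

Answer: (24+((8+x)*(a+(1+b))))

Derivation:
Start: ((3*8)+((8+x)*((a+0)+(1+b))))
Apply SIMPLIFY at L (target: (3*8)): ((3*8)+((8+x)*((a+0)+(1+b)))) -> (24+((8+x)*((a+0)+(1+b))))
Apply SIMPLIFY at RRL (target: (a+0)): (24+((8+x)*((a+0)+(1+b)))) -> (24+((8+x)*(a+(1+b))))
Apply DISTRIBUTE at R (target: ((8+x)*(a+(1+b)))): (24+((8+x)*(a+(1+b)))) -> (24+(((8+x)*a)+((8+x)*(1+b))))
Apply FACTOR at R (target: (((8+x)*a)+((8+x)*(1+b)))): (24+(((8+x)*a)+((8+x)*(1+b)))) -> (24+((8+x)*(a+(1+b))))
Apply DISTRIBUTE at R (target: ((8+x)*(a+(1+b)))): (24+((8+x)*(a+(1+b)))) -> (24+(((8+x)*a)+((8+x)*(1+b))))
Apply FACTOR at R (target: (((8+x)*a)+((8+x)*(1+b)))): (24+(((8+x)*a)+((8+x)*(1+b)))) -> (24+((8+x)*(a+(1+b))))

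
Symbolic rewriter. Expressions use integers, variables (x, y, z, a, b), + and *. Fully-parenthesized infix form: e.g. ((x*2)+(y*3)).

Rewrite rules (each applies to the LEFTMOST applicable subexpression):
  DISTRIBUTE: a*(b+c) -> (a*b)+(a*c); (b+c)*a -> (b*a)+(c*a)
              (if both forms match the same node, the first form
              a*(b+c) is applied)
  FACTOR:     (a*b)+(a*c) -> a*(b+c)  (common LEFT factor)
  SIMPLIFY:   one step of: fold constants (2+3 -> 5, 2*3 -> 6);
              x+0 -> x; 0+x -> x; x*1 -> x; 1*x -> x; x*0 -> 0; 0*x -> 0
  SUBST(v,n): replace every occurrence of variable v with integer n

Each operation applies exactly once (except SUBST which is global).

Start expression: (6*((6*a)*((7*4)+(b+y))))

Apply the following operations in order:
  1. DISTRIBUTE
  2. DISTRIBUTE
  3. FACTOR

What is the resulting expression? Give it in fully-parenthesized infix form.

Start: (6*((6*a)*((7*4)+(b+y))))
Apply DISTRIBUTE at R (target: ((6*a)*((7*4)+(b+y)))): (6*((6*a)*((7*4)+(b+y)))) -> (6*(((6*a)*(7*4))+((6*a)*(b+y))))
Apply DISTRIBUTE at root (target: (6*(((6*a)*(7*4))+((6*a)*(b+y))))): (6*(((6*a)*(7*4))+((6*a)*(b+y)))) -> ((6*((6*a)*(7*4)))+(6*((6*a)*(b+y))))
Apply FACTOR at root (target: ((6*((6*a)*(7*4)))+(6*((6*a)*(b+y))))): ((6*((6*a)*(7*4)))+(6*((6*a)*(b+y)))) -> (6*(((6*a)*(7*4))+((6*a)*(b+y))))

Answer: (6*(((6*a)*(7*4))+((6*a)*(b+y))))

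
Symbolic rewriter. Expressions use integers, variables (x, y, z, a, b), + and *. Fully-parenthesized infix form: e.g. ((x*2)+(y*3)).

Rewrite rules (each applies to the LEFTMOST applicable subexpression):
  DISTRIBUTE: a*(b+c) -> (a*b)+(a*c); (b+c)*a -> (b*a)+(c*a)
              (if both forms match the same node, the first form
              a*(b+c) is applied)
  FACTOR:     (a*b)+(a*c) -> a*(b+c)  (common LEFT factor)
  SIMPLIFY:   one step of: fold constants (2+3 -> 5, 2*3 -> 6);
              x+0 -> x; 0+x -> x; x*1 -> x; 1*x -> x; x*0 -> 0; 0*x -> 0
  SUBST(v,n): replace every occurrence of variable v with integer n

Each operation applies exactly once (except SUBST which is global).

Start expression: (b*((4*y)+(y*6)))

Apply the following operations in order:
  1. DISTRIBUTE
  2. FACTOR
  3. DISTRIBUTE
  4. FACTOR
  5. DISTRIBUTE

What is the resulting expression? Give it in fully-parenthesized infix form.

Answer: ((b*(4*y))+(b*(y*6)))

Derivation:
Start: (b*((4*y)+(y*6)))
Apply DISTRIBUTE at root (target: (b*((4*y)+(y*6)))): (b*((4*y)+(y*6))) -> ((b*(4*y))+(b*(y*6)))
Apply FACTOR at root (target: ((b*(4*y))+(b*(y*6)))): ((b*(4*y))+(b*(y*6))) -> (b*((4*y)+(y*6)))
Apply DISTRIBUTE at root (target: (b*((4*y)+(y*6)))): (b*((4*y)+(y*6))) -> ((b*(4*y))+(b*(y*6)))
Apply FACTOR at root (target: ((b*(4*y))+(b*(y*6)))): ((b*(4*y))+(b*(y*6))) -> (b*((4*y)+(y*6)))
Apply DISTRIBUTE at root (target: (b*((4*y)+(y*6)))): (b*((4*y)+(y*6))) -> ((b*(4*y))+(b*(y*6)))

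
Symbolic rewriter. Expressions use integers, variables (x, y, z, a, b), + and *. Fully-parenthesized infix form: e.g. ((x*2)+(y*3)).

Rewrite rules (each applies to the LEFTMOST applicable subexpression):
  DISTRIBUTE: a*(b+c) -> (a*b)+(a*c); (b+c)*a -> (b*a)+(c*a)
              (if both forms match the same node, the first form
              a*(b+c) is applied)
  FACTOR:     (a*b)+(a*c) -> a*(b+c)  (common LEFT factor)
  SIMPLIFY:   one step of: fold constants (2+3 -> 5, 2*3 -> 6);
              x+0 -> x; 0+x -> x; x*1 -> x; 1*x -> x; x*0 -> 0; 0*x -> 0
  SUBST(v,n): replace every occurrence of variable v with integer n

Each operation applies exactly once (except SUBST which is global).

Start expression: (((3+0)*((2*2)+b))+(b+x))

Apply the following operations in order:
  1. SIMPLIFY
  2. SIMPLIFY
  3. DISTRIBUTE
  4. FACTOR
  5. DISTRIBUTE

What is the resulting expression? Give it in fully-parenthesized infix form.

Start: (((3+0)*((2*2)+b))+(b+x))
Apply SIMPLIFY at LL (target: (3+0)): (((3+0)*((2*2)+b))+(b+x)) -> ((3*((2*2)+b))+(b+x))
Apply SIMPLIFY at LRL (target: (2*2)): ((3*((2*2)+b))+(b+x)) -> ((3*(4+b))+(b+x))
Apply DISTRIBUTE at L (target: (3*(4+b))): ((3*(4+b))+(b+x)) -> (((3*4)+(3*b))+(b+x))
Apply FACTOR at L (target: ((3*4)+(3*b))): (((3*4)+(3*b))+(b+x)) -> ((3*(4+b))+(b+x))
Apply DISTRIBUTE at L (target: (3*(4+b))): ((3*(4+b))+(b+x)) -> (((3*4)+(3*b))+(b+x))

Answer: (((3*4)+(3*b))+(b+x))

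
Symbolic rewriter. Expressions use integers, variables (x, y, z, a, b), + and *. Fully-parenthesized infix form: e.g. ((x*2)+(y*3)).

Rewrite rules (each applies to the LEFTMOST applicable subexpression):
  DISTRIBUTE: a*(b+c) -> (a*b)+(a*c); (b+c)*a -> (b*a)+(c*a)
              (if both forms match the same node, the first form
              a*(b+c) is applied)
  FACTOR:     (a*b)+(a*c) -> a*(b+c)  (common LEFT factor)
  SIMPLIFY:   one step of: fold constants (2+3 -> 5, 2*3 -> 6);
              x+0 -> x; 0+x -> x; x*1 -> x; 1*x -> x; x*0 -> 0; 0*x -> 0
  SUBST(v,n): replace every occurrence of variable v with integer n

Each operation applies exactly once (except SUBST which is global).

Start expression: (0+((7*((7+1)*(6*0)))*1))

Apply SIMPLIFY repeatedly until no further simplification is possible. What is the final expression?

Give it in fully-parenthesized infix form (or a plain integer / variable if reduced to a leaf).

Answer: 0

Derivation:
Start: (0+((7*((7+1)*(6*0)))*1))
Step 1: at root: (0+((7*((7+1)*(6*0)))*1)) -> ((7*((7+1)*(6*0)))*1); overall: (0+((7*((7+1)*(6*0)))*1)) -> ((7*((7+1)*(6*0)))*1)
Step 2: at root: ((7*((7+1)*(6*0)))*1) -> (7*((7+1)*(6*0))); overall: ((7*((7+1)*(6*0)))*1) -> (7*((7+1)*(6*0)))
Step 3: at RL: (7+1) -> 8; overall: (7*((7+1)*(6*0))) -> (7*(8*(6*0)))
Step 4: at RR: (6*0) -> 0; overall: (7*(8*(6*0))) -> (7*(8*0))
Step 5: at R: (8*0) -> 0; overall: (7*(8*0)) -> (7*0)
Step 6: at root: (7*0) -> 0; overall: (7*0) -> 0
Fixed point: 0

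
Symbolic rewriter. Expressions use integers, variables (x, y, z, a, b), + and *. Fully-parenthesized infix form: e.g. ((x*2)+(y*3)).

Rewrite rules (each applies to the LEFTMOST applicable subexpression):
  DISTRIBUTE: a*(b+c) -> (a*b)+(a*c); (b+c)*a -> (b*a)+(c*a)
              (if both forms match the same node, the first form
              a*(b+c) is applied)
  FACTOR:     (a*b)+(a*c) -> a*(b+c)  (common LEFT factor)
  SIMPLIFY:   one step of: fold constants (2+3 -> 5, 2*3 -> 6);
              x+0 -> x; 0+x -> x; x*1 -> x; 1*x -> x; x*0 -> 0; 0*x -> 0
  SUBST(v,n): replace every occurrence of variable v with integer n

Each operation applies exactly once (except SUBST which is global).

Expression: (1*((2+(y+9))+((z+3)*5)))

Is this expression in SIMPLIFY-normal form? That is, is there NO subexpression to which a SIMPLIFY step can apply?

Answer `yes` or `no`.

Expression: (1*((2+(y+9))+((z+3)*5)))
Scanning for simplifiable subexpressions (pre-order)...
  at root: (1*((2+(y+9))+((z+3)*5))) (SIMPLIFIABLE)
  at R: ((2+(y+9))+((z+3)*5)) (not simplifiable)
  at RL: (2+(y+9)) (not simplifiable)
  at RLR: (y+9) (not simplifiable)
  at RR: ((z+3)*5) (not simplifiable)
  at RRL: (z+3) (not simplifiable)
Found simplifiable subexpr at path root: (1*((2+(y+9))+((z+3)*5)))
One SIMPLIFY step would give: ((2+(y+9))+((z+3)*5))
-> NOT in normal form.

Answer: no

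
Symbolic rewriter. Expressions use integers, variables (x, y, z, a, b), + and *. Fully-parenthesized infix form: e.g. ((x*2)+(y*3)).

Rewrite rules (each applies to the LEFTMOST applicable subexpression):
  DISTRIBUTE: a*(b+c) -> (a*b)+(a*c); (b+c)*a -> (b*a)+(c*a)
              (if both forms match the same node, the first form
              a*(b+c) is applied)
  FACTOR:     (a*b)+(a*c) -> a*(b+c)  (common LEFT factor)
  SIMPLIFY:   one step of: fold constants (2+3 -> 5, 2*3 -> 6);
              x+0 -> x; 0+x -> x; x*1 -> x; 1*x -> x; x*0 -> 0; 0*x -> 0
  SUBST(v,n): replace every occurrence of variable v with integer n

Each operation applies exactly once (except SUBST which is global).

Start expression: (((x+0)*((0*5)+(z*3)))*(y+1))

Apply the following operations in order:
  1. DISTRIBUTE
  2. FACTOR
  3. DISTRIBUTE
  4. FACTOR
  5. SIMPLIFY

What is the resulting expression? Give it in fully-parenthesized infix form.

Answer: ((x*((0*5)+(z*3)))*(y+1))

Derivation:
Start: (((x+0)*((0*5)+(z*3)))*(y+1))
Apply DISTRIBUTE at root (target: (((x+0)*((0*5)+(z*3)))*(y+1))): (((x+0)*((0*5)+(z*3)))*(y+1)) -> ((((x+0)*((0*5)+(z*3)))*y)+(((x+0)*((0*5)+(z*3)))*1))
Apply FACTOR at root (target: ((((x+0)*((0*5)+(z*3)))*y)+(((x+0)*((0*5)+(z*3)))*1))): ((((x+0)*((0*5)+(z*3)))*y)+(((x+0)*((0*5)+(z*3)))*1)) -> (((x+0)*((0*5)+(z*3)))*(y+1))
Apply DISTRIBUTE at root (target: (((x+0)*((0*5)+(z*3)))*(y+1))): (((x+0)*((0*5)+(z*3)))*(y+1)) -> ((((x+0)*((0*5)+(z*3)))*y)+(((x+0)*((0*5)+(z*3)))*1))
Apply FACTOR at root (target: ((((x+0)*((0*5)+(z*3)))*y)+(((x+0)*((0*5)+(z*3)))*1))): ((((x+0)*((0*5)+(z*3)))*y)+(((x+0)*((0*5)+(z*3)))*1)) -> (((x+0)*((0*5)+(z*3)))*(y+1))
Apply SIMPLIFY at LL (target: (x+0)): (((x+0)*((0*5)+(z*3)))*(y+1)) -> ((x*((0*5)+(z*3)))*(y+1))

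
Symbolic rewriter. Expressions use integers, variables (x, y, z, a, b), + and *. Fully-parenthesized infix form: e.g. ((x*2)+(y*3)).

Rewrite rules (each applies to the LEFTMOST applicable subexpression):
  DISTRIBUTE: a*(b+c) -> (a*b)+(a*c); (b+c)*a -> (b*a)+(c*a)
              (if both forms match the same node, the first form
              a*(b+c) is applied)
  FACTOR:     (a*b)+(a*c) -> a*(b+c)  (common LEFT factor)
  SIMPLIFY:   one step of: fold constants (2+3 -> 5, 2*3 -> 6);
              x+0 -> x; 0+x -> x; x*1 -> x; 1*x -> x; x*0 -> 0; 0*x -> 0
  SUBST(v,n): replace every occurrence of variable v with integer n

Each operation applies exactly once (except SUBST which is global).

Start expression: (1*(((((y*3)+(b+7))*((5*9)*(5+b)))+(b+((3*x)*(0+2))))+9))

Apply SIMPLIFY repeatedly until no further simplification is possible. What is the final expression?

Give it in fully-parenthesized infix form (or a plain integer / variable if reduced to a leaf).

Answer: (((((y*3)+(b+7))*(45*(5+b)))+(b+((3*x)*2)))+9)

Derivation:
Start: (1*(((((y*3)+(b+7))*((5*9)*(5+b)))+(b+((3*x)*(0+2))))+9))
Step 1: at root: (1*(((((y*3)+(b+7))*((5*9)*(5+b)))+(b+((3*x)*(0+2))))+9)) -> (((((y*3)+(b+7))*((5*9)*(5+b)))+(b+((3*x)*(0+2))))+9); overall: (1*(((((y*3)+(b+7))*((5*9)*(5+b)))+(b+((3*x)*(0+2))))+9)) -> (((((y*3)+(b+7))*((5*9)*(5+b)))+(b+((3*x)*(0+2))))+9)
Step 2: at LLRL: (5*9) -> 45; overall: (((((y*3)+(b+7))*((5*9)*(5+b)))+(b+((3*x)*(0+2))))+9) -> (((((y*3)+(b+7))*(45*(5+b)))+(b+((3*x)*(0+2))))+9)
Step 3: at LRRR: (0+2) -> 2; overall: (((((y*3)+(b+7))*(45*(5+b)))+(b+((3*x)*(0+2))))+9) -> (((((y*3)+(b+7))*(45*(5+b)))+(b+((3*x)*2)))+9)
Fixed point: (((((y*3)+(b+7))*(45*(5+b)))+(b+((3*x)*2)))+9)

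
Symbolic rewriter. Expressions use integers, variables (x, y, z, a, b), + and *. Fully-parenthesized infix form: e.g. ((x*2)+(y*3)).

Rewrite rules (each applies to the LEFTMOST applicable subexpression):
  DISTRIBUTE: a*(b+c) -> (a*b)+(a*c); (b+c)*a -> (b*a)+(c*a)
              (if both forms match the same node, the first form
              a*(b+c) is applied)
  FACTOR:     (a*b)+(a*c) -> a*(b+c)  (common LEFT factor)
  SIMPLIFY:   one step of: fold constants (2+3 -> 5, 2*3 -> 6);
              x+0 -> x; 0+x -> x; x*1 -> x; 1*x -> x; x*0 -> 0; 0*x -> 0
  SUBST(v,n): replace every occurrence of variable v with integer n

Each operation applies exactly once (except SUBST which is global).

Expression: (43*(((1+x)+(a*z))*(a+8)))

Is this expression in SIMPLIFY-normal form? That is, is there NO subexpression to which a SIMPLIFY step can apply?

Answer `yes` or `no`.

Expression: (43*(((1+x)+(a*z))*(a+8)))
Scanning for simplifiable subexpressions (pre-order)...
  at root: (43*(((1+x)+(a*z))*(a+8))) (not simplifiable)
  at R: (((1+x)+(a*z))*(a+8)) (not simplifiable)
  at RL: ((1+x)+(a*z)) (not simplifiable)
  at RLL: (1+x) (not simplifiable)
  at RLR: (a*z) (not simplifiable)
  at RR: (a+8) (not simplifiable)
Result: no simplifiable subexpression found -> normal form.

Answer: yes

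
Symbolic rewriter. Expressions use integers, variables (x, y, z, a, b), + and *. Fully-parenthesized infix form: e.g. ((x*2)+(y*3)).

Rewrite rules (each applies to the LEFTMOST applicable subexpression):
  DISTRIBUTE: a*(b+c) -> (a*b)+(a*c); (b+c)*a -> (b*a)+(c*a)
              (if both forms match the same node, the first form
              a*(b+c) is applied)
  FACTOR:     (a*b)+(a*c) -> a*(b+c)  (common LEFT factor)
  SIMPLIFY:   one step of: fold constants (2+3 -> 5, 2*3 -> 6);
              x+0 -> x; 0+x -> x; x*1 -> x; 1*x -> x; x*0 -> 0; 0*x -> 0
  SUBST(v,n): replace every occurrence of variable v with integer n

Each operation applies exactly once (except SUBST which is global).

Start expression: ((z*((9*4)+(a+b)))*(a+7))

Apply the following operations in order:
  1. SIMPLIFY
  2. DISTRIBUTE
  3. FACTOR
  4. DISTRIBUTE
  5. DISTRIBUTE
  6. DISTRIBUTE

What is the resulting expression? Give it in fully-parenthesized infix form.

Answer: ((((z*36)*a)+((z*(a+b))*a))+((z*(36+(a+b)))*7))

Derivation:
Start: ((z*((9*4)+(a+b)))*(a+7))
Apply SIMPLIFY at LRL (target: (9*4)): ((z*((9*4)+(a+b)))*(a+7)) -> ((z*(36+(a+b)))*(a+7))
Apply DISTRIBUTE at root (target: ((z*(36+(a+b)))*(a+7))): ((z*(36+(a+b)))*(a+7)) -> (((z*(36+(a+b)))*a)+((z*(36+(a+b)))*7))
Apply FACTOR at root (target: (((z*(36+(a+b)))*a)+((z*(36+(a+b)))*7))): (((z*(36+(a+b)))*a)+((z*(36+(a+b)))*7)) -> ((z*(36+(a+b)))*(a+7))
Apply DISTRIBUTE at root (target: ((z*(36+(a+b)))*(a+7))): ((z*(36+(a+b)))*(a+7)) -> (((z*(36+(a+b)))*a)+((z*(36+(a+b)))*7))
Apply DISTRIBUTE at LL (target: (z*(36+(a+b)))): (((z*(36+(a+b)))*a)+((z*(36+(a+b)))*7)) -> ((((z*36)+(z*(a+b)))*a)+((z*(36+(a+b)))*7))
Apply DISTRIBUTE at L (target: (((z*36)+(z*(a+b)))*a)): ((((z*36)+(z*(a+b)))*a)+((z*(36+(a+b)))*7)) -> ((((z*36)*a)+((z*(a+b))*a))+((z*(36+(a+b)))*7))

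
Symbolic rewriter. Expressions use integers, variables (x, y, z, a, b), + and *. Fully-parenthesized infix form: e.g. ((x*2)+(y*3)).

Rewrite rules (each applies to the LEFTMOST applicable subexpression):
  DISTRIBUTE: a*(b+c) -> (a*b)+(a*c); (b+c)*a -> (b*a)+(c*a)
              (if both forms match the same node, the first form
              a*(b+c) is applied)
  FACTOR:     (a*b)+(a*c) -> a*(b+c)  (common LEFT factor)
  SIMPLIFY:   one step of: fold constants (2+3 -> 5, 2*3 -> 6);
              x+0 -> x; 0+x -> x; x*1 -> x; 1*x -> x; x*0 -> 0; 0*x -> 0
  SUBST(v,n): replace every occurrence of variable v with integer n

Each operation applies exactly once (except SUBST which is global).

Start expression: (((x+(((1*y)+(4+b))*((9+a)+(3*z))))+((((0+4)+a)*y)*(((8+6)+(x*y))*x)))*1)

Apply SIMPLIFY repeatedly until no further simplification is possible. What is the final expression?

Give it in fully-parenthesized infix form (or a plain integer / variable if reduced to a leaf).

Answer: ((x+((y+(4+b))*((9+a)+(3*z))))+(((4+a)*y)*((14+(x*y))*x)))

Derivation:
Start: (((x+(((1*y)+(4+b))*((9+a)+(3*z))))+((((0+4)+a)*y)*(((8+6)+(x*y))*x)))*1)
Step 1: at root: (((x+(((1*y)+(4+b))*((9+a)+(3*z))))+((((0+4)+a)*y)*(((8+6)+(x*y))*x)))*1) -> ((x+(((1*y)+(4+b))*((9+a)+(3*z))))+((((0+4)+a)*y)*(((8+6)+(x*y))*x))); overall: (((x+(((1*y)+(4+b))*((9+a)+(3*z))))+((((0+4)+a)*y)*(((8+6)+(x*y))*x)))*1) -> ((x+(((1*y)+(4+b))*((9+a)+(3*z))))+((((0+4)+a)*y)*(((8+6)+(x*y))*x)))
Step 2: at LRLL: (1*y) -> y; overall: ((x+(((1*y)+(4+b))*((9+a)+(3*z))))+((((0+4)+a)*y)*(((8+6)+(x*y))*x))) -> ((x+((y+(4+b))*((9+a)+(3*z))))+((((0+4)+a)*y)*(((8+6)+(x*y))*x)))
Step 3: at RLLL: (0+4) -> 4; overall: ((x+((y+(4+b))*((9+a)+(3*z))))+((((0+4)+a)*y)*(((8+6)+(x*y))*x))) -> ((x+((y+(4+b))*((9+a)+(3*z))))+(((4+a)*y)*(((8+6)+(x*y))*x)))
Step 4: at RRLL: (8+6) -> 14; overall: ((x+((y+(4+b))*((9+a)+(3*z))))+(((4+a)*y)*(((8+6)+(x*y))*x))) -> ((x+((y+(4+b))*((9+a)+(3*z))))+(((4+a)*y)*((14+(x*y))*x)))
Fixed point: ((x+((y+(4+b))*((9+a)+(3*z))))+(((4+a)*y)*((14+(x*y))*x)))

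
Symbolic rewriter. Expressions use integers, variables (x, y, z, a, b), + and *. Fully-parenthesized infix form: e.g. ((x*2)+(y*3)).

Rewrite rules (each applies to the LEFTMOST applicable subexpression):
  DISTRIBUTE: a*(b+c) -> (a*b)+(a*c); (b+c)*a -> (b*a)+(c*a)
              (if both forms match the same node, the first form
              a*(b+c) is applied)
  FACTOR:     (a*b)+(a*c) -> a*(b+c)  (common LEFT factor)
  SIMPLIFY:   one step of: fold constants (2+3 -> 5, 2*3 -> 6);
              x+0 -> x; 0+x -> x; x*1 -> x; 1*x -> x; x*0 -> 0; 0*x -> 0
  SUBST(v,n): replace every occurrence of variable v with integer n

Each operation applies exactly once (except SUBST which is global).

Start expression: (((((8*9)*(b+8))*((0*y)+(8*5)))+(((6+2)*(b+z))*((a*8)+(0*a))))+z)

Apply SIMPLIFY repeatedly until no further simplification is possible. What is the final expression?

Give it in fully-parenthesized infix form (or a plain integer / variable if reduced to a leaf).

Answer: ((((72*(b+8))*40)+((8*(b+z))*(a*8)))+z)

Derivation:
Start: (((((8*9)*(b+8))*((0*y)+(8*5)))+(((6+2)*(b+z))*((a*8)+(0*a))))+z)
Step 1: at LLLL: (8*9) -> 72; overall: (((((8*9)*(b+8))*((0*y)+(8*5)))+(((6+2)*(b+z))*((a*8)+(0*a))))+z) -> ((((72*(b+8))*((0*y)+(8*5)))+(((6+2)*(b+z))*((a*8)+(0*a))))+z)
Step 2: at LLRL: (0*y) -> 0; overall: ((((72*(b+8))*((0*y)+(8*5)))+(((6+2)*(b+z))*((a*8)+(0*a))))+z) -> ((((72*(b+8))*(0+(8*5)))+(((6+2)*(b+z))*((a*8)+(0*a))))+z)
Step 3: at LLR: (0+(8*5)) -> (8*5); overall: ((((72*(b+8))*(0+(8*5)))+(((6+2)*(b+z))*((a*8)+(0*a))))+z) -> ((((72*(b+8))*(8*5))+(((6+2)*(b+z))*((a*8)+(0*a))))+z)
Step 4: at LLR: (8*5) -> 40; overall: ((((72*(b+8))*(8*5))+(((6+2)*(b+z))*((a*8)+(0*a))))+z) -> ((((72*(b+8))*40)+(((6+2)*(b+z))*((a*8)+(0*a))))+z)
Step 5: at LRLL: (6+2) -> 8; overall: ((((72*(b+8))*40)+(((6+2)*(b+z))*((a*8)+(0*a))))+z) -> ((((72*(b+8))*40)+((8*(b+z))*((a*8)+(0*a))))+z)
Step 6: at LRRR: (0*a) -> 0; overall: ((((72*(b+8))*40)+((8*(b+z))*((a*8)+(0*a))))+z) -> ((((72*(b+8))*40)+((8*(b+z))*((a*8)+0)))+z)
Step 7: at LRR: ((a*8)+0) -> (a*8); overall: ((((72*(b+8))*40)+((8*(b+z))*((a*8)+0)))+z) -> ((((72*(b+8))*40)+((8*(b+z))*(a*8)))+z)
Fixed point: ((((72*(b+8))*40)+((8*(b+z))*(a*8)))+z)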